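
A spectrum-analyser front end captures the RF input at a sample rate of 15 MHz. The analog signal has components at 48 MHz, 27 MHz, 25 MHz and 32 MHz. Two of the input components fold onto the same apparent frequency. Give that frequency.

3 MHz

fs/2 = 7.5 MHz.
48 MHz mod fs = 3 MHz.
3 MHz ≤ fs/2 = 7.5 MHz, appears at 3 MHz.
27 MHz mod fs = 12 MHz.
12 MHz > fs/2 = 7.5 MHz, folds to fs − 12 MHz = 3 MHz.
25 MHz mod fs = 10 MHz.
10 MHz > fs/2 = 7.5 MHz, folds to fs − 10 MHz = 5 MHz.
32 MHz mod fs = 2 MHz.
2 MHz ≤ fs/2 = 7.5 MHz, appears at 2 MHz.
27 MHz and 48 MHz both map to 3 MHz.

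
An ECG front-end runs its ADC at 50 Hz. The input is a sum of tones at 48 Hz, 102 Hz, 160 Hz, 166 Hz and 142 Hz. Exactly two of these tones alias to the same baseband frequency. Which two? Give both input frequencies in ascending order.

48 Hz, 102 Hz

fs/2 = 25 Hz.
48 Hz > fs/2 = 25 Hz, folds to fs − 48 Hz = 2 Hz.
102 Hz mod fs = 2 Hz.
2 Hz ≤ fs/2 = 25 Hz, appears at 2 Hz.
160 Hz mod fs = 10 Hz.
10 Hz ≤ fs/2 = 25 Hz, appears at 10 Hz.
166 Hz mod fs = 16 Hz.
16 Hz ≤ fs/2 = 25 Hz, appears at 16 Hz.
142 Hz mod fs = 42 Hz.
42 Hz > fs/2 = 25 Hz, folds to fs − 42 Hz = 8 Hz.
48 Hz and 102 Hz both map to 2 Hz.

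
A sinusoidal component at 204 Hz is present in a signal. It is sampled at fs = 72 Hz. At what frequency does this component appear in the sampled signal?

12 Hz

204 Hz mod fs = 60 Hz.
60 Hz > fs/2 = 36 Hz, folds to fs − 60 Hz = 12 Hz.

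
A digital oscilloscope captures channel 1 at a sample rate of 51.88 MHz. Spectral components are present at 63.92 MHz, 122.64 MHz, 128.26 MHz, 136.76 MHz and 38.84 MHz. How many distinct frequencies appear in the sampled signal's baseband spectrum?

4

fs/2 = 25.94 MHz.
63.92 MHz mod fs = 12.04 MHz.
12.04 MHz ≤ fs/2 = 25.94 MHz, appears at 12.04 MHz.
122.64 MHz mod fs = 18.88 MHz.
18.88 MHz ≤ fs/2 = 25.94 MHz, appears at 18.88 MHz.
128.26 MHz mod fs = 24.5 MHz.
24.5 MHz ≤ fs/2 = 25.94 MHz, appears at 24.5 MHz.
136.76 MHz mod fs = 33 MHz.
33 MHz > fs/2 = 25.94 MHz, folds to fs − 33 MHz = 18.88 MHz.
38.84 MHz > fs/2 = 25.94 MHz, folds to fs − 38.84 MHz = 13.04 MHz.
Distinct values: {12.04 MHz, 13.04 MHz, 18.88 MHz, 24.5 MHz} → 4.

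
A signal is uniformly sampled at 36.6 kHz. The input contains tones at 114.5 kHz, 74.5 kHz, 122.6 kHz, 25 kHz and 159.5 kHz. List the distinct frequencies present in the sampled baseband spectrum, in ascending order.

fs/2 = 18.3 kHz.
114.5 kHz mod fs = 4.7 kHz.
4.7 kHz ≤ fs/2 = 18.3 kHz, appears at 4.7 kHz.
74.5 kHz mod fs = 1.3 kHz.
1.3 kHz ≤ fs/2 = 18.3 kHz, appears at 1.3 kHz.
122.6 kHz mod fs = 12.8 kHz.
12.8 kHz ≤ fs/2 = 18.3 kHz, appears at 12.8 kHz.
25 kHz > fs/2 = 18.3 kHz, folds to fs − 25 kHz = 11.6 kHz.
159.5 kHz mod fs = 13.1 kHz.
13.1 kHz ≤ fs/2 = 18.3 kHz, appears at 13.1 kHz.
Distinct values: {1.3 kHz, 4.7 kHz, 11.6 kHz, 12.8 kHz, 13.1 kHz}.

1.3 kHz, 4.7 kHz, 11.6 kHz, 12.8 kHz, 13.1 kHz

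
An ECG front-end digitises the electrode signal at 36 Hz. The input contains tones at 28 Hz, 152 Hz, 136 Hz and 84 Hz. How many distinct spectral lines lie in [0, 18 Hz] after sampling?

fs/2 = 18 Hz.
28 Hz > fs/2 = 18 Hz, folds to fs − 28 Hz = 8 Hz.
152 Hz mod fs = 8 Hz.
8 Hz ≤ fs/2 = 18 Hz, appears at 8 Hz.
136 Hz mod fs = 28 Hz.
28 Hz > fs/2 = 18 Hz, folds to fs − 28 Hz = 8 Hz.
84 Hz mod fs = 12 Hz.
12 Hz ≤ fs/2 = 18 Hz, appears at 12 Hz.
Distinct values: {8 Hz, 12 Hz} → 2.

2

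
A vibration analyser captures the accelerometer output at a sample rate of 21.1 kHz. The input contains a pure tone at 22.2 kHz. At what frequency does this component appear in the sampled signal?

22.2 kHz mod fs = 1.1 kHz.
1.1 kHz ≤ fs/2 = 10.55 kHz, appears at 1.1 kHz.

1.1 kHz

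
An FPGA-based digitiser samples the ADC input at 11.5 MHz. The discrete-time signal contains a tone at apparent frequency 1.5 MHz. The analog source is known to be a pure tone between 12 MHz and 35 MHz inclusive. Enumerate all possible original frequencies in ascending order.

Frequencies that alias to 1.5 MHz are k·fs ± 1.5 MHz for integer k ≥ 0.
k=0: 1.5 MHz.
k=1: 10 MHz, 13 MHz.
k=2: 21.5 MHz, 24.5 MHz.
k=3: 33 MHz, 36 MHz.
k=4: 44.5 MHz, 47.5 MHz.
Within [12 MHz, 35 MHz]: 13 MHz, 21.5 MHz, 24.5 MHz, 33 MHz.

13 MHz, 21.5 MHz, 24.5 MHz, 33 MHz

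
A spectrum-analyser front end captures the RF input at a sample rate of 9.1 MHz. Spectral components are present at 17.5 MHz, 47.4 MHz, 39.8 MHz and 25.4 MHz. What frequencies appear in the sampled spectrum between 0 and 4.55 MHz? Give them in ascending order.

0.7 MHz, 1.9 MHz, 3.4 MHz

fs/2 = 4.55 MHz.
17.5 MHz mod fs = 8.4 MHz.
8.4 MHz > fs/2 = 4.55 MHz, folds to fs − 8.4 MHz = 0.7 MHz.
47.4 MHz mod fs = 1.9 MHz.
1.9 MHz ≤ fs/2 = 4.55 MHz, appears at 1.9 MHz.
39.8 MHz mod fs = 3.4 MHz.
3.4 MHz ≤ fs/2 = 4.55 MHz, appears at 3.4 MHz.
25.4 MHz mod fs = 7.2 MHz.
7.2 MHz > fs/2 = 4.55 MHz, folds to fs − 7.2 MHz = 1.9 MHz.
Distinct values: {0.7 MHz, 1.9 MHz, 3.4 MHz}.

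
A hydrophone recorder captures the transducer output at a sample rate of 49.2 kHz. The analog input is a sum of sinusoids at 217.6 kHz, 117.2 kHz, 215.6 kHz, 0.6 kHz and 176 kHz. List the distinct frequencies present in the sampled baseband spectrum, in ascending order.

fs/2 = 24.6 kHz.
217.6 kHz mod fs = 20.8 kHz.
20.8 kHz ≤ fs/2 = 24.6 kHz, appears at 20.8 kHz.
117.2 kHz mod fs = 18.8 kHz.
18.8 kHz ≤ fs/2 = 24.6 kHz, appears at 18.8 kHz.
215.6 kHz mod fs = 18.8 kHz.
18.8 kHz ≤ fs/2 = 24.6 kHz, appears at 18.8 kHz.
0.6 kHz ≤ fs/2 = 24.6 kHz, passes unchanged.
176 kHz mod fs = 28.4 kHz.
28.4 kHz > fs/2 = 24.6 kHz, folds to fs − 28.4 kHz = 20.8 kHz.
Distinct values: {0.6 kHz, 18.8 kHz, 20.8 kHz}.

0.6 kHz, 18.8 kHz, 20.8 kHz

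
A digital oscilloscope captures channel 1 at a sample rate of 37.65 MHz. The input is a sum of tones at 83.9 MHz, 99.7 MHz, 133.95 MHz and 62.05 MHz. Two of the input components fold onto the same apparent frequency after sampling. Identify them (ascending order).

fs/2 = 18.825 MHz.
83.9 MHz mod fs = 8.6 MHz.
8.6 MHz ≤ fs/2 = 18.825 MHz, appears at 8.6 MHz.
99.7 MHz mod fs = 24.4 MHz.
24.4 MHz > fs/2 = 18.825 MHz, folds to fs − 24.4 MHz = 13.25 MHz.
133.95 MHz mod fs = 21 MHz.
21 MHz > fs/2 = 18.825 MHz, folds to fs − 21 MHz = 16.65 MHz.
62.05 MHz mod fs = 24.4 MHz.
24.4 MHz > fs/2 = 18.825 MHz, folds to fs − 24.4 MHz = 13.25 MHz.
62.05 MHz and 99.7 MHz both map to 13.25 MHz.

62.05 MHz, 99.7 MHz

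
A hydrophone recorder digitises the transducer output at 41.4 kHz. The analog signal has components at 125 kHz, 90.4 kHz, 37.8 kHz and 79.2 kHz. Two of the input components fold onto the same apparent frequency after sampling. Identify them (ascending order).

37.8 kHz, 79.2 kHz

fs/2 = 20.7 kHz.
125 kHz mod fs = 0.8 kHz.
0.8 kHz ≤ fs/2 = 20.7 kHz, appears at 0.8 kHz.
90.4 kHz mod fs = 7.6 kHz.
7.6 kHz ≤ fs/2 = 20.7 kHz, appears at 7.6 kHz.
37.8 kHz > fs/2 = 20.7 kHz, folds to fs − 37.8 kHz = 3.6 kHz.
79.2 kHz mod fs = 37.8 kHz.
37.8 kHz > fs/2 = 20.7 kHz, folds to fs − 37.8 kHz = 3.6 kHz.
37.8 kHz and 79.2 kHz both map to 3.6 kHz.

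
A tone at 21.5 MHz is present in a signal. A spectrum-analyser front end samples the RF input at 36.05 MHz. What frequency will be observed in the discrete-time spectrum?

21.5 MHz > fs/2 = 18.025 MHz, folds to fs − 21.5 MHz = 14.55 MHz.

14.55 MHz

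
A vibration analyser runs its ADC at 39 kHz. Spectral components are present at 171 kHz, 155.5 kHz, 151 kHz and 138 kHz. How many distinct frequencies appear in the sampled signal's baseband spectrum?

4

fs/2 = 19.5 kHz.
171 kHz mod fs = 15 kHz.
15 kHz ≤ fs/2 = 19.5 kHz, appears at 15 kHz.
155.5 kHz mod fs = 38.5 kHz.
38.5 kHz > fs/2 = 19.5 kHz, folds to fs − 38.5 kHz = 0.5 kHz.
151 kHz mod fs = 34 kHz.
34 kHz > fs/2 = 19.5 kHz, folds to fs − 34 kHz = 5 kHz.
138 kHz mod fs = 21 kHz.
21 kHz > fs/2 = 19.5 kHz, folds to fs − 21 kHz = 18 kHz.
Distinct values: {0.5 kHz, 5 kHz, 15 kHz, 18 kHz} → 4.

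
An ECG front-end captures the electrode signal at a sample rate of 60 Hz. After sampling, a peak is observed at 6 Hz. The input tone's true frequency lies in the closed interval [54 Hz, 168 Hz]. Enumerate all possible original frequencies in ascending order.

54 Hz, 66 Hz, 114 Hz, 126 Hz

Frequencies that alias to 6 Hz are k·fs ± 6 Hz for integer k ≥ 0.
k=0: 6 Hz.
k=1: 54 Hz, 66 Hz.
k=2: 114 Hz, 126 Hz.
k=3: 174 Hz, 186 Hz.
Within [54 Hz, 168 Hz]: 54 Hz, 66 Hz, 114 Hz, 126 Hz.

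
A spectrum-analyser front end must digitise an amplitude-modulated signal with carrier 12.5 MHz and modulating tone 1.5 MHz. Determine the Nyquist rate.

28 MHz

AM sidebands sit at fc ± fm = 11 MHz and 14 MHz.
Highest-frequency component: 14 MHz.
Nyquist rate = 2 × 14 MHz = 28 MHz.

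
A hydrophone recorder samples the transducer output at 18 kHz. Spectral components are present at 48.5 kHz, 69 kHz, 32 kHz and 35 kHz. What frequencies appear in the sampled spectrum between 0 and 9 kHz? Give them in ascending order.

fs/2 = 9 kHz.
48.5 kHz mod fs = 12.5 kHz.
12.5 kHz > fs/2 = 9 kHz, folds to fs − 12.5 kHz = 5.5 kHz.
69 kHz mod fs = 15 kHz.
15 kHz > fs/2 = 9 kHz, folds to fs − 15 kHz = 3 kHz.
32 kHz mod fs = 14 kHz.
14 kHz > fs/2 = 9 kHz, folds to fs − 14 kHz = 4 kHz.
35 kHz mod fs = 17 kHz.
17 kHz > fs/2 = 9 kHz, folds to fs − 17 kHz = 1 kHz.
Distinct values: {1 kHz, 3 kHz, 4 kHz, 5.5 kHz}.

1 kHz, 3 kHz, 4 kHz, 5.5 kHz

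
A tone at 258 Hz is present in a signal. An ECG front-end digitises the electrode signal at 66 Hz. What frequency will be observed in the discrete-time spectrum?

6 Hz

258 Hz mod fs = 60 Hz.
60 Hz > fs/2 = 33 Hz, folds to fs − 60 Hz = 6 Hz.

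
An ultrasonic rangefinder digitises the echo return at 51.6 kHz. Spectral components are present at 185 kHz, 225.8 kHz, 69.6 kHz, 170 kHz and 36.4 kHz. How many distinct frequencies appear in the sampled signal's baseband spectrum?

fs/2 = 25.8 kHz.
185 kHz mod fs = 30.2 kHz.
30.2 kHz > fs/2 = 25.8 kHz, folds to fs − 30.2 kHz = 21.4 kHz.
225.8 kHz mod fs = 19.4 kHz.
19.4 kHz ≤ fs/2 = 25.8 kHz, appears at 19.4 kHz.
69.6 kHz mod fs = 18 kHz.
18 kHz ≤ fs/2 = 25.8 kHz, appears at 18 kHz.
170 kHz mod fs = 15.2 kHz.
15.2 kHz ≤ fs/2 = 25.8 kHz, appears at 15.2 kHz.
36.4 kHz > fs/2 = 25.8 kHz, folds to fs − 36.4 kHz = 15.2 kHz.
Distinct values: {15.2 kHz, 18 kHz, 19.4 kHz, 21.4 kHz} → 4.

4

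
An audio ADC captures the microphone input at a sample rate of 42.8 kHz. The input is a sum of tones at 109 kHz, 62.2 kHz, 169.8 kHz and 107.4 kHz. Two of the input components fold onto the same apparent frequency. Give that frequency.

19.4 kHz

fs/2 = 21.4 kHz.
109 kHz mod fs = 23.4 kHz.
23.4 kHz > fs/2 = 21.4 kHz, folds to fs − 23.4 kHz = 19.4 kHz.
62.2 kHz mod fs = 19.4 kHz.
19.4 kHz ≤ fs/2 = 21.4 kHz, appears at 19.4 kHz.
169.8 kHz mod fs = 41.4 kHz.
41.4 kHz > fs/2 = 21.4 kHz, folds to fs − 41.4 kHz = 1.4 kHz.
107.4 kHz mod fs = 21.8 kHz.
21.8 kHz > fs/2 = 21.4 kHz, folds to fs − 21.8 kHz = 21 kHz.
62.2 kHz and 109 kHz both map to 19.4 kHz.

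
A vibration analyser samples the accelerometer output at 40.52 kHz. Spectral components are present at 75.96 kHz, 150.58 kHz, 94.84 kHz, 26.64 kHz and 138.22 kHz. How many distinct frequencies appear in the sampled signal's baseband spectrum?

fs/2 = 20.26 kHz.
75.96 kHz mod fs = 35.44 kHz.
35.44 kHz > fs/2 = 20.26 kHz, folds to fs − 35.44 kHz = 5.08 kHz.
150.58 kHz mod fs = 29.02 kHz.
29.02 kHz > fs/2 = 20.26 kHz, folds to fs − 29.02 kHz = 11.5 kHz.
94.84 kHz mod fs = 13.8 kHz.
13.8 kHz ≤ fs/2 = 20.26 kHz, appears at 13.8 kHz.
26.64 kHz > fs/2 = 20.26 kHz, folds to fs − 26.64 kHz = 13.88 kHz.
138.22 kHz mod fs = 16.66 kHz.
16.66 kHz ≤ fs/2 = 20.26 kHz, appears at 16.66 kHz.
Distinct values: {5.08 kHz, 11.5 kHz, 13.8 kHz, 13.88 kHz, 16.66 kHz} → 5.

5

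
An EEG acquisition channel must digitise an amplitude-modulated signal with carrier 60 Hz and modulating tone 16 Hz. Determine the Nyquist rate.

AM sidebands sit at fc ± fm = 44 Hz and 76 Hz.
Highest-frequency component: 76 Hz.
Nyquist rate = 2 × 76 Hz = 152 Hz.

152 Hz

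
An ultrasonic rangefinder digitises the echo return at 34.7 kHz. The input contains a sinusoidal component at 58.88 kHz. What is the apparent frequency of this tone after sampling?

10.52 kHz

58.88 kHz mod fs = 24.18 kHz.
24.18 kHz > fs/2 = 17.35 kHz, folds to fs − 24.18 kHz = 10.52 kHz.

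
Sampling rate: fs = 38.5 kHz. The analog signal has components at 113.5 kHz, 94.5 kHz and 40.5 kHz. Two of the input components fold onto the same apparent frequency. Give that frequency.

2 kHz

fs/2 = 19.25 kHz.
113.5 kHz mod fs = 36.5 kHz.
36.5 kHz > fs/2 = 19.25 kHz, folds to fs − 36.5 kHz = 2 kHz.
94.5 kHz mod fs = 17.5 kHz.
17.5 kHz ≤ fs/2 = 19.25 kHz, appears at 17.5 kHz.
40.5 kHz mod fs = 2 kHz.
2 kHz ≤ fs/2 = 19.25 kHz, appears at 2 kHz.
40.5 kHz and 113.5 kHz both map to 2 kHz.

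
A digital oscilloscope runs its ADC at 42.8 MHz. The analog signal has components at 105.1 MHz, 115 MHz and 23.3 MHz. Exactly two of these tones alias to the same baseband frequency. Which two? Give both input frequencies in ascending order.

fs/2 = 21.4 MHz.
105.1 MHz mod fs = 19.5 MHz.
19.5 MHz ≤ fs/2 = 21.4 MHz, appears at 19.5 MHz.
115 MHz mod fs = 29.4 MHz.
29.4 MHz > fs/2 = 21.4 MHz, folds to fs − 29.4 MHz = 13.4 MHz.
23.3 MHz > fs/2 = 21.4 MHz, folds to fs − 23.3 MHz = 19.5 MHz.
23.3 MHz and 105.1 MHz both map to 19.5 MHz.

23.3 MHz, 105.1 MHz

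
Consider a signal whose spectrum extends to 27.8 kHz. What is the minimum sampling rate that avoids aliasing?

Nyquist rate = 2 × 27.8 kHz = 55.6 kHz.

55.6 kHz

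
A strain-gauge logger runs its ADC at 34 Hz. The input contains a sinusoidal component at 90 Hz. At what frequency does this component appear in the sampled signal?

90 Hz mod fs = 22 Hz.
22 Hz > fs/2 = 17 Hz, folds to fs − 22 Hz = 12 Hz.

12 Hz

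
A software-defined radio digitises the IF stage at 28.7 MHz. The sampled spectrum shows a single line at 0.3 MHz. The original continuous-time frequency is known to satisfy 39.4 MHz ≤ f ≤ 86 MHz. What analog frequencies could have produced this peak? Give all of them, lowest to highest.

Frequencies that alias to 0.3 MHz are k·fs ± 0.3 MHz for integer k ≥ 0.
k=0: 0.3 MHz.
k=1: 28.4 MHz, 29 MHz.
k=2: 57.1 MHz, 57.7 MHz.
k=3: 85.8 MHz, 86.4 MHz.
k=4: 114.5 MHz, 115.1 MHz.
Within [39.4 MHz, 86 MHz]: 57.1 MHz, 57.7 MHz, 85.8 MHz.

57.1 MHz, 57.7 MHz, 85.8 MHz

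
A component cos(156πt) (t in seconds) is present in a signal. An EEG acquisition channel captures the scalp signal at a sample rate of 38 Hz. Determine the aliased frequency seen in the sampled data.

ω = 156π rad/s → f = ω/(2π) = 78 Hz.
78 Hz mod fs = 2 Hz.
2 Hz ≤ fs/2 = 19 Hz, appears at 2 Hz.

2 Hz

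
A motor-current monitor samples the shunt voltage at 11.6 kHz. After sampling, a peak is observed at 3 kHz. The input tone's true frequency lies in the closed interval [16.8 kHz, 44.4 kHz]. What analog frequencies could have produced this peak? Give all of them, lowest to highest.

Frequencies that alias to 3 kHz are k·fs ± 3 kHz for integer k ≥ 0.
k=0: 3 kHz.
k=1: 8.6 kHz, 14.6 kHz.
k=2: 20.2 kHz, 26.2 kHz.
k=3: 31.8 kHz, 37.8 kHz.
k=4: 43.4 kHz, 49.4 kHz.
k=5: 55 kHz, 61 kHz.
Within [16.8 kHz, 44.4 kHz]: 20.2 kHz, 26.2 kHz, 31.8 kHz, 37.8 kHz, 43.4 kHz.

20.2 kHz, 26.2 kHz, 31.8 kHz, 37.8 kHz, 43.4 kHz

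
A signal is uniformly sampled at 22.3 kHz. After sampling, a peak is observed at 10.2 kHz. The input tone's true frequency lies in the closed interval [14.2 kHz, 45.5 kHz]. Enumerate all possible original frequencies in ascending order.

Frequencies that alias to 10.2 kHz are k·fs ± 10.2 kHz for integer k ≥ 0.
k=0: 10.2 kHz.
k=1: 12.1 kHz, 32.5 kHz.
k=2: 34.4 kHz, 54.8 kHz.
k=3: 56.7 kHz, 77.1 kHz.
Within [14.2 kHz, 45.5 kHz]: 32.5 kHz, 34.4 kHz.

32.5 kHz, 34.4 kHz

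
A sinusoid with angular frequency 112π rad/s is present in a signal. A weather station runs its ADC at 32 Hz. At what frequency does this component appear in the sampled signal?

ω = 112π rad/s → f = ω/(2π) = 56 Hz.
56 Hz mod fs = 24 Hz.
24 Hz > fs/2 = 16 Hz, folds to fs − 24 Hz = 8 Hz.

8 Hz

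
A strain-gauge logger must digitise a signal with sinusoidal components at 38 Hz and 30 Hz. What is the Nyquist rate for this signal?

76 Hz

Highest-frequency component: 38 Hz.
Nyquist rate = 2 × 38 Hz = 76 Hz.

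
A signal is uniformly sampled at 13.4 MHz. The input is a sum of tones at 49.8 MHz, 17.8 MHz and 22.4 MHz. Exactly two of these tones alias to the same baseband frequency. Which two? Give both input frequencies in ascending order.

fs/2 = 6.7 MHz.
49.8 MHz mod fs = 9.6 MHz.
9.6 MHz > fs/2 = 6.7 MHz, folds to fs − 9.6 MHz = 3.8 MHz.
17.8 MHz mod fs = 4.4 MHz.
4.4 MHz ≤ fs/2 = 6.7 MHz, appears at 4.4 MHz.
22.4 MHz mod fs = 9 MHz.
9 MHz > fs/2 = 6.7 MHz, folds to fs − 9 MHz = 4.4 MHz.
17.8 MHz and 22.4 MHz both map to 4.4 MHz.

17.8 MHz, 22.4 MHz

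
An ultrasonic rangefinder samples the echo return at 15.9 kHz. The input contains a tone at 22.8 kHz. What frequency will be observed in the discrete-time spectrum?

22.8 kHz mod fs = 6.9 kHz.
6.9 kHz ≤ fs/2 = 7.95 kHz, appears at 6.9 kHz.

6.9 kHz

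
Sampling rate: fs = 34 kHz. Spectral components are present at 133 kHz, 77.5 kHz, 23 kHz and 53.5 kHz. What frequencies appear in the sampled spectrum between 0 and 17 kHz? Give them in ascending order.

fs/2 = 17 kHz.
133 kHz mod fs = 31 kHz.
31 kHz > fs/2 = 17 kHz, folds to fs − 31 kHz = 3 kHz.
77.5 kHz mod fs = 9.5 kHz.
9.5 kHz ≤ fs/2 = 17 kHz, appears at 9.5 kHz.
23 kHz > fs/2 = 17 kHz, folds to fs − 23 kHz = 11 kHz.
53.5 kHz mod fs = 19.5 kHz.
19.5 kHz > fs/2 = 17 kHz, folds to fs − 19.5 kHz = 14.5 kHz.
Distinct values: {3 kHz, 9.5 kHz, 11 kHz, 14.5 kHz}.

3 kHz, 9.5 kHz, 11 kHz, 14.5 kHz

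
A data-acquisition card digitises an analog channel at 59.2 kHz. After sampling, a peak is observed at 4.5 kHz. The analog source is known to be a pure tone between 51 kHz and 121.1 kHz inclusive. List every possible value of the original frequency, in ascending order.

Frequencies that alias to 4.5 kHz are k·fs ± 4.5 kHz for integer k ≥ 0.
k=0: 4.5 kHz.
k=1: 54.7 kHz, 63.7 kHz.
k=2: 113.9 kHz, 122.9 kHz.
k=3: 173.1 kHz, 182.1 kHz.
Within [51 kHz, 121.1 kHz]: 54.7 kHz, 63.7 kHz, 113.9 kHz.

54.7 kHz, 63.7 kHz, 113.9 kHz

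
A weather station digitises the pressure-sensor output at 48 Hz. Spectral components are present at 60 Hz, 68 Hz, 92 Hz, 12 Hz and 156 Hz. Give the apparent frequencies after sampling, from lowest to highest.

fs/2 = 24 Hz.
60 Hz mod fs = 12 Hz.
12 Hz ≤ fs/2 = 24 Hz, appears at 12 Hz.
68 Hz mod fs = 20 Hz.
20 Hz ≤ fs/2 = 24 Hz, appears at 20 Hz.
92 Hz mod fs = 44 Hz.
44 Hz > fs/2 = 24 Hz, folds to fs − 44 Hz = 4 Hz.
12 Hz ≤ fs/2 = 24 Hz, passes unchanged.
156 Hz mod fs = 12 Hz.
12 Hz ≤ fs/2 = 24 Hz, appears at 12 Hz.
Distinct values: {4 Hz, 12 Hz, 20 Hz}.

4 Hz, 12 Hz, 20 Hz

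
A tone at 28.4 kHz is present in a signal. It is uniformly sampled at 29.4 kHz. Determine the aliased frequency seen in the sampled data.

28.4 kHz > fs/2 = 14.7 kHz, folds to fs − 28.4 kHz = 1 kHz.

1 kHz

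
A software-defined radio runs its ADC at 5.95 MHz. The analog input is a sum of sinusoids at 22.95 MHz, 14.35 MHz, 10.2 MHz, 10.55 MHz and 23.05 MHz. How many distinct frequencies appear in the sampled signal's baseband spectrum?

fs/2 = 2.975 MHz.
22.95 MHz mod fs = 5.1 MHz.
5.1 MHz > fs/2 = 2.975 MHz, folds to fs − 5.1 MHz = 0.85 MHz.
14.35 MHz mod fs = 2.45 MHz.
2.45 MHz ≤ fs/2 = 2.975 MHz, appears at 2.45 MHz.
10.2 MHz mod fs = 4.25 MHz.
4.25 MHz > fs/2 = 2.975 MHz, folds to fs − 4.25 MHz = 1.7 MHz.
10.55 MHz mod fs = 4.6 MHz.
4.6 MHz > fs/2 = 2.975 MHz, folds to fs − 4.6 MHz = 1.35 MHz.
23.05 MHz mod fs = 5.2 MHz.
5.2 MHz > fs/2 = 2.975 MHz, folds to fs − 5.2 MHz = 0.75 MHz.
Distinct values: {0.75 MHz, 0.85 MHz, 1.35 MHz, 1.7 MHz, 2.45 MHz} → 5.

5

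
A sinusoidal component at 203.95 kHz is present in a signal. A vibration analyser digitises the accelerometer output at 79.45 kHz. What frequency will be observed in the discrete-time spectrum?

203.95 kHz mod fs = 45.05 kHz.
45.05 kHz > fs/2 = 39.725 kHz, folds to fs − 45.05 kHz = 34.4 kHz.

34.4 kHz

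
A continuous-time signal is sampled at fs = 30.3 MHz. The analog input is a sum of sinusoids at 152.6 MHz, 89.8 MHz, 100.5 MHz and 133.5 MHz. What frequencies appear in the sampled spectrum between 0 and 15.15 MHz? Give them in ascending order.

1.1 MHz, 9.6 MHz, 12.3 MHz

fs/2 = 15.15 MHz.
152.6 MHz mod fs = 1.1 MHz.
1.1 MHz ≤ fs/2 = 15.15 MHz, appears at 1.1 MHz.
89.8 MHz mod fs = 29.2 MHz.
29.2 MHz > fs/2 = 15.15 MHz, folds to fs − 29.2 MHz = 1.1 MHz.
100.5 MHz mod fs = 9.6 MHz.
9.6 MHz ≤ fs/2 = 15.15 MHz, appears at 9.6 MHz.
133.5 MHz mod fs = 12.3 MHz.
12.3 MHz ≤ fs/2 = 15.15 MHz, appears at 12.3 MHz.
Distinct values: {1.1 MHz, 9.6 MHz, 12.3 MHz}.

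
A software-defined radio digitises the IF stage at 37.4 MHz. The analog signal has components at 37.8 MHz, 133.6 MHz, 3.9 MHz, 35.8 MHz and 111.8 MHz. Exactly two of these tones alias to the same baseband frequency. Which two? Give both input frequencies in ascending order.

fs/2 = 18.7 MHz.
37.8 MHz mod fs = 0.4 MHz.
0.4 MHz ≤ fs/2 = 18.7 MHz, appears at 0.4 MHz.
133.6 MHz mod fs = 21.4 MHz.
21.4 MHz > fs/2 = 18.7 MHz, folds to fs − 21.4 MHz = 16 MHz.
3.9 MHz ≤ fs/2 = 18.7 MHz, passes unchanged.
35.8 MHz > fs/2 = 18.7 MHz, folds to fs − 35.8 MHz = 1.6 MHz.
111.8 MHz mod fs = 37 MHz.
37 MHz > fs/2 = 18.7 MHz, folds to fs − 37 MHz = 0.4 MHz.
37.8 MHz and 111.8 MHz both map to 0.4 MHz.

37.8 MHz, 111.8 MHz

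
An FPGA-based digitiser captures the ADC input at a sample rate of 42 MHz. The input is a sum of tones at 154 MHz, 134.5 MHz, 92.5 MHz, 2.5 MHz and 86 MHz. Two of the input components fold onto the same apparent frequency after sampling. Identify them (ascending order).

fs/2 = 21 MHz.
154 MHz mod fs = 28 MHz.
28 MHz > fs/2 = 21 MHz, folds to fs − 28 MHz = 14 MHz.
134.5 MHz mod fs = 8.5 MHz.
8.5 MHz ≤ fs/2 = 21 MHz, appears at 8.5 MHz.
92.5 MHz mod fs = 8.5 MHz.
8.5 MHz ≤ fs/2 = 21 MHz, appears at 8.5 MHz.
2.5 MHz ≤ fs/2 = 21 MHz, passes unchanged.
86 MHz mod fs = 2 MHz.
2 MHz ≤ fs/2 = 21 MHz, appears at 2 MHz.
92.5 MHz and 134.5 MHz both map to 8.5 MHz.

92.5 MHz, 134.5 MHz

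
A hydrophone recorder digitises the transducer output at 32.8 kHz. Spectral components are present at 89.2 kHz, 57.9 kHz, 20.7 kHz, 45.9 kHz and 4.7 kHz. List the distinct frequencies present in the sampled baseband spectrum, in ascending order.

fs/2 = 16.4 kHz.
89.2 kHz mod fs = 23.6 kHz.
23.6 kHz > fs/2 = 16.4 kHz, folds to fs − 23.6 kHz = 9.2 kHz.
57.9 kHz mod fs = 25.1 kHz.
25.1 kHz > fs/2 = 16.4 kHz, folds to fs − 25.1 kHz = 7.7 kHz.
20.7 kHz > fs/2 = 16.4 kHz, folds to fs − 20.7 kHz = 12.1 kHz.
45.9 kHz mod fs = 13.1 kHz.
13.1 kHz ≤ fs/2 = 16.4 kHz, appears at 13.1 kHz.
4.7 kHz ≤ fs/2 = 16.4 kHz, passes unchanged.
Distinct values: {4.7 kHz, 7.7 kHz, 9.2 kHz, 12.1 kHz, 13.1 kHz}.

4.7 kHz, 7.7 kHz, 9.2 kHz, 12.1 kHz, 13.1 kHz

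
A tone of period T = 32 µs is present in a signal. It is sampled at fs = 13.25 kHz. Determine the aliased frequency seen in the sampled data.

T = 32 µs → f = 1/T = 31.25 kHz.
31.25 kHz mod fs = 4.75 kHz.
4.75 kHz ≤ fs/2 = 6.625 kHz, appears at 4.75 kHz.

4.75 kHz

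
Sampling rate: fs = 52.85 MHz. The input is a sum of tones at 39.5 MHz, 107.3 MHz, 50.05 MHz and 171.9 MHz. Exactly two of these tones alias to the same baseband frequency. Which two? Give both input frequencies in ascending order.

39.5 MHz, 171.9 MHz

fs/2 = 26.425 MHz.
39.5 MHz > fs/2 = 26.425 MHz, folds to fs − 39.5 MHz = 13.35 MHz.
107.3 MHz mod fs = 1.6 MHz.
1.6 MHz ≤ fs/2 = 26.425 MHz, appears at 1.6 MHz.
50.05 MHz > fs/2 = 26.425 MHz, folds to fs − 50.05 MHz = 2.8 MHz.
171.9 MHz mod fs = 13.35 MHz.
13.35 MHz ≤ fs/2 = 26.425 MHz, appears at 13.35 MHz.
39.5 MHz and 171.9 MHz both map to 13.35 MHz.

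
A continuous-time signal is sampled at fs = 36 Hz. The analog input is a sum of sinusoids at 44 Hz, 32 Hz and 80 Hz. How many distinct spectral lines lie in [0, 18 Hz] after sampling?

fs/2 = 18 Hz.
44 Hz mod fs = 8 Hz.
8 Hz ≤ fs/2 = 18 Hz, appears at 8 Hz.
32 Hz > fs/2 = 18 Hz, folds to fs − 32 Hz = 4 Hz.
80 Hz mod fs = 8 Hz.
8 Hz ≤ fs/2 = 18 Hz, appears at 8 Hz.
Distinct values: {4 Hz, 8 Hz} → 2.

2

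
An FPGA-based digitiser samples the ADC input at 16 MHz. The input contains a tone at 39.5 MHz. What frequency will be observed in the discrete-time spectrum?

7.5 MHz

39.5 MHz mod fs = 7.5 MHz.
7.5 MHz ≤ fs/2 = 8 MHz, appears at 7.5 MHz.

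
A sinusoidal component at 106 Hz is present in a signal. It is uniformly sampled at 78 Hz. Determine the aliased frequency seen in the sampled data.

106 Hz mod fs = 28 Hz.
28 Hz ≤ fs/2 = 39 Hz, appears at 28 Hz.

28 Hz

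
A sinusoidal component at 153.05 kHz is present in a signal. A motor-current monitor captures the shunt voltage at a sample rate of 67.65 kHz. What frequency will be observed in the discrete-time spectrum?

153.05 kHz mod fs = 17.75 kHz.
17.75 kHz ≤ fs/2 = 33.825 kHz, appears at 17.75 kHz.

17.75 kHz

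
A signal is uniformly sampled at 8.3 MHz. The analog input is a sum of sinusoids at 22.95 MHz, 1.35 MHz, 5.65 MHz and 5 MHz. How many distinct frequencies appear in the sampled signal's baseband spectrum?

4

fs/2 = 4.15 MHz.
22.95 MHz mod fs = 6.35 MHz.
6.35 MHz > fs/2 = 4.15 MHz, folds to fs − 6.35 MHz = 1.95 MHz.
1.35 MHz ≤ fs/2 = 4.15 MHz, passes unchanged.
5.65 MHz > fs/2 = 4.15 MHz, folds to fs − 5.65 MHz = 2.65 MHz.
5 MHz > fs/2 = 4.15 MHz, folds to fs − 5 MHz = 3.3 MHz.
Distinct values: {1.35 MHz, 1.95 MHz, 2.65 MHz, 3.3 MHz} → 4.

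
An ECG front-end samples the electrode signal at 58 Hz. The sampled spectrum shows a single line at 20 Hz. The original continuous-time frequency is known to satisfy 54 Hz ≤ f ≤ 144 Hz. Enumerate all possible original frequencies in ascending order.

78 Hz, 96 Hz, 136 Hz

Frequencies that alias to 20 Hz are k·fs ± 20 Hz for integer k ≥ 0.
k=0: 20 Hz.
k=1: 38 Hz, 78 Hz.
k=2: 96 Hz, 136 Hz.
k=3: 154 Hz, 194 Hz.
Within [54 Hz, 144 Hz]: 78 Hz, 96 Hz, 136 Hz.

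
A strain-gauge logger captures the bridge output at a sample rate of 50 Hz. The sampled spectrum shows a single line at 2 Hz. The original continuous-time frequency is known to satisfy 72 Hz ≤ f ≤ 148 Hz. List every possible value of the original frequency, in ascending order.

98 Hz, 102 Hz, 148 Hz

Frequencies that alias to 2 Hz are k·fs ± 2 Hz for integer k ≥ 0.
k=0: 2 Hz.
k=1: 48 Hz, 52 Hz.
k=2: 98 Hz, 102 Hz.
k=3: 148 Hz, 152 Hz.
k=4: 198 Hz, 202 Hz.
Within [72 Hz, 148 Hz]: 98 Hz, 102 Hz, 148 Hz.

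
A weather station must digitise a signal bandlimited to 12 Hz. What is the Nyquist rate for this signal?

Nyquist rate = 2 × 12 Hz = 24 Hz.

24 Hz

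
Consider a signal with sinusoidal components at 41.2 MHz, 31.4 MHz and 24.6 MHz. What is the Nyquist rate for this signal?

Highest-frequency component: 41.2 MHz.
Nyquist rate = 2 × 41.2 MHz = 82.4 MHz.

82.4 MHz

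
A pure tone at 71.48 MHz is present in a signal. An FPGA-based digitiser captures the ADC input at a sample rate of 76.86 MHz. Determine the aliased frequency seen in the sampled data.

5.38 MHz

71.48 MHz > fs/2 = 38.43 MHz, folds to fs − 71.48 MHz = 5.38 MHz.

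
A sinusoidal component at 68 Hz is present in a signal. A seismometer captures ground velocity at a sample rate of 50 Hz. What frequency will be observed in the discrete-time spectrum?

68 Hz mod fs = 18 Hz.
18 Hz ≤ fs/2 = 25 Hz, appears at 18 Hz.

18 Hz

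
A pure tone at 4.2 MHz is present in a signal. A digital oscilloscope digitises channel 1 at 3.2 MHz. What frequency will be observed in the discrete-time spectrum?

1 MHz

4.2 MHz mod fs = 1 MHz.
1 MHz ≤ fs/2 = 1.6 MHz, appears at 1 MHz.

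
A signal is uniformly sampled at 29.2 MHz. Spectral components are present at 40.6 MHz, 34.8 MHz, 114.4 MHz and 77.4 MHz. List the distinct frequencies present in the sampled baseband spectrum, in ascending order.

fs/2 = 14.6 MHz.
40.6 MHz mod fs = 11.4 MHz.
11.4 MHz ≤ fs/2 = 14.6 MHz, appears at 11.4 MHz.
34.8 MHz mod fs = 5.6 MHz.
5.6 MHz ≤ fs/2 = 14.6 MHz, appears at 5.6 MHz.
114.4 MHz mod fs = 26.8 MHz.
26.8 MHz > fs/2 = 14.6 MHz, folds to fs − 26.8 MHz = 2.4 MHz.
77.4 MHz mod fs = 19 MHz.
19 MHz > fs/2 = 14.6 MHz, folds to fs − 19 MHz = 10.2 MHz.
Distinct values: {2.4 MHz, 5.6 MHz, 10.2 MHz, 11.4 MHz}.

2.4 MHz, 5.6 MHz, 10.2 MHz, 11.4 MHz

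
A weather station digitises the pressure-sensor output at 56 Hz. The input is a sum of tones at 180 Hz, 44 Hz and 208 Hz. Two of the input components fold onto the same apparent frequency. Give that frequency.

12 Hz

fs/2 = 28 Hz.
180 Hz mod fs = 12 Hz.
12 Hz ≤ fs/2 = 28 Hz, appears at 12 Hz.
44 Hz > fs/2 = 28 Hz, folds to fs − 44 Hz = 12 Hz.
208 Hz mod fs = 40 Hz.
40 Hz > fs/2 = 28 Hz, folds to fs − 40 Hz = 16 Hz.
44 Hz and 180 Hz both map to 12 Hz.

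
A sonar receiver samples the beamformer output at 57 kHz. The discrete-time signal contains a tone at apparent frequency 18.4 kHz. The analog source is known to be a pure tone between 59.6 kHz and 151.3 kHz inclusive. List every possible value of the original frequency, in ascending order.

Frequencies that alias to 18.4 kHz are k·fs ± 18.4 kHz for integer k ≥ 0.
k=0: 18.4 kHz.
k=1: 38.6 kHz, 75.4 kHz.
k=2: 95.6 kHz, 132.4 kHz.
k=3: 152.6 kHz, 189.4 kHz.
Within [59.6 kHz, 151.3 kHz]: 75.4 kHz, 95.6 kHz, 132.4 kHz.

75.4 kHz, 95.6 kHz, 132.4 kHz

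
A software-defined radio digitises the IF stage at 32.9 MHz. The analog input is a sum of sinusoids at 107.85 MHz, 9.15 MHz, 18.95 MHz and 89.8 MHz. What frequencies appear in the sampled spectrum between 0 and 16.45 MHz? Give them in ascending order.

8.9 MHz, 9.15 MHz, 13.95 MHz

fs/2 = 16.45 MHz.
107.85 MHz mod fs = 9.15 MHz.
9.15 MHz ≤ fs/2 = 16.45 MHz, appears at 9.15 MHz.
9.15 MHz ≤ fs/2 = 16.45 MHz, passes unchanged.
18.95 MHz > fs/2 = 16.45 MHz, folds to fs − 18.95 MHz = 13.95 MHz.
89.8 MHz mod fs = 24 MHz.
24 MHz > fs/2 = 16.45 MHz, folds to fs − 24 MHz = 8.9 MHz.
Distinct values: {8.9 MHz, 9.15 MHz, 13.95 MHz}.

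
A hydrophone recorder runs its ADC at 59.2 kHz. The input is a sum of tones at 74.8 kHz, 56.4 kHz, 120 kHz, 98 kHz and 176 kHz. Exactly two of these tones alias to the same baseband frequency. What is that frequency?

1.6 kHz

fs/2 = 29.6 kHz.
74.8 kHz mod fs = 15.6 kHz.
15.6 kHz ≤ fs/2 = 29.6 kHz, appears at 15.6 kHz.
56.4 kHz > fs/2 = 29.6 kHz, folds to fs − 56.4 kHz = 2.8 kHz.
120 kHz mod fs = 1.6 kHz.
1.6 kHz ≤ fs/2 = 29.6 kHz, appears at 1.6 kHz.
98 kHz mod fs = 38.8 kHz.
38.8 kHz > fs/2 = 29.6 kHz, folds to fs − 38.8 kHz = 20.4 kHz.
176 kHz mod fs = 57.6 kHz.
57.6 kHz > fs/2 = 29.6 kHz, folds to fs − 57.6 kHz = 1.6 kHz.
120 kHz and 176 kHz both map to 1.6 kHz.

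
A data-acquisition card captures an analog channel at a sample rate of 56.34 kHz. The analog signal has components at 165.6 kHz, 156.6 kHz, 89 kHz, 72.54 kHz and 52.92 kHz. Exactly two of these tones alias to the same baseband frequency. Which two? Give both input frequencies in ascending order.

52.92 kHz, 165.6 kHz

fs/2 = 28.17 kHz.
165.6 kHz mod fs = 52.92 kHz.
52.92 kHz > fs/2 = 28.17 kHz, folds to fs − 52.92 kHz = 3.42 kHz.
156.6 kHz mod fs = 43.92 kHz.
43.92 kHz > fs/2 = 28.17 kHz, folds to fs − 43.92 kHz = 12.42 kHz.
89 kHz mod fs = 32.66 kHz.
32.66 kHz > fs/2 = 28.17 kHz, folds to fs − 32.66 kHz = 23.68 kHz.
72.54 kHz mod fs = 16.2 kHz.
16.2 kHz ≤ fs/2 = 28.17 kHz, appears at 16.2 kHz.
52.92 kHz > fs/2 = 28.17 kHz, folds to fs − 52.92 kHz = 3.42 kHz.
52.92 kHz and 165.6 kHz both map to 3.42 kHz.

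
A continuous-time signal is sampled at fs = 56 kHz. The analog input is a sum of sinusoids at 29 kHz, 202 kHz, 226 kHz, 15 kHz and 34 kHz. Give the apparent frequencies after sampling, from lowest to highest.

fs/2 = 28 kHz.
29 kHz > fs/2 = 28 kHz, folds to fs − 29 kHz = 27 kHz.
202 kHz mod fs = 34 kHz.
34 kHz > fs/2 = 28 kHz, folds to fs − 34 kHz = 22 kHz.
226 kHz mod fs = 2 kHz.
2 kHz ≤ fs/2 = 28 kHz, appears at 2 kHz.
15 kHz ≤ fs/2 = 28 kHz, passes unchanged.
34 kHz > fs/2 = 28 kHz, folds to fs − 34 kHz = 22 kHz.
Distinct values: {2 kHz, 15 kHz, 22 kHz, 27 kHz}.

2 kHz, 15 kHz, 22 kHz, 27 kHz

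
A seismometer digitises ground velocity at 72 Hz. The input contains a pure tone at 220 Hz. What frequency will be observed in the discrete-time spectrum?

4 Hz

220 Hz mod fs = 4 Hz.
4 Hz ≤ fs/2 = 36 Hz, appears at 4 Hz.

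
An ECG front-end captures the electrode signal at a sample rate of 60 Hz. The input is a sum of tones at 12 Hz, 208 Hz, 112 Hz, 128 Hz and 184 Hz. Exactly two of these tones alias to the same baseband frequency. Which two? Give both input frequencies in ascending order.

112 Hz, 128 Hz

fs/2 = 30 Hz.
12 Hz ≤ fs/2 = 30 Hz, passes unchanged.
208 Hz mod fs = 28 Hz.
28 Hz ≤ fs/2 = 30 Hz, appears at 28 Hz.
112 Hz mod fs = 52 Hz.
52 Hz > fs/2 = 30 Hz, folds to fs − 52 Hz = 8 Hz.
128 Hz mod fs = 8 Hz.
8 Hz ≤ fs/2 = 30 Hz, appears at 8 Hz.
184 Hz mod fs = 4 Hz.
4 Hz ≤ fs/2 = 30 Hz, appears at 4 Hz.
112 Hz and 128 Hz both map to 8 Hz.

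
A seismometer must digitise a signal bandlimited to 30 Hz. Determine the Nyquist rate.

60 Hz

Nyquist rate = 2 × 30 Hz = 60 Hz.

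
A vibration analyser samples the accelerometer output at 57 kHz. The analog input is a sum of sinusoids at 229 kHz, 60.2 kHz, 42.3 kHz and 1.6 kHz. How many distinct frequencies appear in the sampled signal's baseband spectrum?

fs/2 = 28.5 kHz.
229 kHz mod fs = 1 kHz.
1 kHz ≤ fs/2 = 28.5 kHz, appears at 1 kHz.
60.2 kHz mod fs = 3.2 kHz.
3.2 kHz ≤ fs/2 = 28.5 kHz, appears at 3.2 kHz.
42.3 kHz > fs/2 = 28.5 kHz, folds to fs − 42.3 kHz = 14.7 kHz.
1.6 kHz ≤ fs/2 = 28.5 kHz, passes unchanged.
Distinct values: {1 kHz, 1.6 kHz, 3.2 kHz, 14.7 kHz} → 4.

4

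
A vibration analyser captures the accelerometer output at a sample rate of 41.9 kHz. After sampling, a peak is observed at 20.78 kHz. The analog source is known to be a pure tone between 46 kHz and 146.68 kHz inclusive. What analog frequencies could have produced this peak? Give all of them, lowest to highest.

62.68 kHz, 63.02 kHz, 104.58 kHz, 104.92 kHz, 146.48 kHz

Frequencies that alias to 20.78 kHz are k·fs ± 20.78 kHz for integer k ≥ 0.
k=0: 20.78 kHz.
k=1: 21.12 kHz, 62.68 kHz.
k=2: 63.02 kHz, 104.58 kHz.
k=3: 104.92 kHz, 146.48 kHz.
k=4: 146.82 kHz, 188.38 kHz.
Within [46 kHz, 146.68 kHz]: 62.68 kHz, 63.02 kHz, 104.58 kHz, 104.92 kHz, 146.48 kHz.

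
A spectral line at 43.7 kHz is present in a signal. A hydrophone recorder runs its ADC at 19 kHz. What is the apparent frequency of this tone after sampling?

5.7 kHz

43.7 kHz mod fs = 5.7 kHz.
5.7 kHz ≤ fs/2 = 9.5 kHz, appears at 5.7 kHz.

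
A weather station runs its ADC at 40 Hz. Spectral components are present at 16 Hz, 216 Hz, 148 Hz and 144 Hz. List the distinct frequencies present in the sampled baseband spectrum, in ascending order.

fs/2 = 20 Hz.
16 Hz ≤ fs/2 = 20 Hz, passes unchanged.
216 Hz mod fs = 16 Hz.
16 Hz ≤ fs/2 = 20 Hz, appears at 16 Hz.
148 Hz mod fs = 28 Hz.
28 Hz > fs/2 = 20 Hz, folds to fs − 28 Hz = 12 Hz.
144 Hz mod fs = 24 Hz.
24 Hz > fs/2 = 20 Hz, folds to fs − 24 Hz = 16 Hz.
Distinct values: {12 Hz, 16 Hz}.

12 Hz, 16 Hz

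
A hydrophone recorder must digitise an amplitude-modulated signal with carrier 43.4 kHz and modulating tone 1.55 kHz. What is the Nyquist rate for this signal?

89.9 kHz

AM sidebands sit at fc ± fm = 41.85 kHz and 44.95 kHz.
Highest-frequency component: 44.95 kHz.
Nyquist rate = 2 × 44.95 kHz = 89.9 kHz.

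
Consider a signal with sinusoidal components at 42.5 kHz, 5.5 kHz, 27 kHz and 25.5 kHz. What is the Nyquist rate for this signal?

Highest-frequency component: 42.5 kHz.
Nyquist rate = 2 × 42.5 kHz = 85 kHz.

85 kHz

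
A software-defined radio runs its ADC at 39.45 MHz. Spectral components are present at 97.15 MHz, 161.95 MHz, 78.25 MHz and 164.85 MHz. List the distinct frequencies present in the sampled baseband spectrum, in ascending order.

fs/2 = 19.725 MHz.
97.15 MHz mod fs = 18.25 MHz.
18.25 MHz ≤ fs/2 = 19.725 MHz, appears at 18.25 MHz.
161.95 MHz mod fs = 4.15 MHz.
4.15 MHz ≤ fs/2 = 19.725 MHz, appears at 4.15 MHz.
78.25 MHz mod fs = 38.8 MHz.
38.8 MHz > fs/2 = 19.725 MHz, folds to fs − 38.8 MHz = 0.65 MHz.
164.85 MHz mod fs = 7.05 MHz.
7.05 MHz ≤ fs/2 = 19.725 MHz, appears at 7.05 MHz.
Distinct values: {0.65 MHz, 4.15 MHz, 7.05 MHz, 18.25 MHz}.

0.65 MHz, 4.15 MHz, 7.05 MHz, 18.25 MHz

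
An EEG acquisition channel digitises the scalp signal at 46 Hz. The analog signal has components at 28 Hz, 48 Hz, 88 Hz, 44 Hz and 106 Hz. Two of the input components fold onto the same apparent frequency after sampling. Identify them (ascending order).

fs/2 = 23 Hz.
28 Hz > fs/2 = 23 Hz, folds to fs − 28 Hz = 18 Hz.
48 Hz mod fs = 2 Hz.
2 Hz ≤ fs/2 = 23 Hz, appears at 2 Hz.
88 Hz mod fs = 42 Hz.
42 Hz > fs/2 = 23 Hz, folds to fs − 42 Hz = 4 Hz.
44 Hz > fs/2 = 23 Hz, folds to fs − 44 Hz = 2 Hz.
106 Hz mod fs = 14 Hz.
14 Hz ≤ fs/2 = 23 Hz, appears at 14 Hz.
44 Hz and 48 Hz both map to 2 Hz.

44 Hz, 48 Hz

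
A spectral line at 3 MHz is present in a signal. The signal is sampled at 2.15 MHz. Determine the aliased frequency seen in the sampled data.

0.85 MHz

3 MHz mod fs = 0.85 MHz.
0.85 MHz ≤ fs/2 = 1.075 MHz, appears at 0.85 MHz.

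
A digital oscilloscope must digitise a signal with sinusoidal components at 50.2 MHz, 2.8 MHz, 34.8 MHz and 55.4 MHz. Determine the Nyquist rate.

Highest-frequency component: 55.4 MHz.
Nyquist rate = 2 × 55.4 MHz = 110.8 MHz.

110.8 MHz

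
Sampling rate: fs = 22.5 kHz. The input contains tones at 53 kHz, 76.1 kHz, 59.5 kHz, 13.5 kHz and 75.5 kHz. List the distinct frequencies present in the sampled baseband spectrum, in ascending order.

8 kHz, 8.6 kHz, 9 kHz

fs/2 = 11.25 kHz.
53 kHz mod fs = 8 kHz.
8 kHz ≤ fs/2 = 11.25 kHz, appears at 8 kHz.
76.1 kHz mod fs = 8.6 kHz.
8.6 kHz ≤ fs/2 = 11.25 kHz, appears at 8.6 kHz.
59.5 kHz mod fs = 14.5 kHz.
14.5 kHz > fs/2 = 11.25 kHz, folds to fs − 14.5 kHz = 8 kHz.
13.5 kHz > fs/2 = 11.25 kHz, folds to fs − 13.5 kHz = 9 kHz.
75.5 kHz mod fs = 8 kHz.
8 kHz ≤ fs/2 = 11.25 kHz, appears at 8 kHz.
Distinct values: {8 kHz, 8.6 kHz, 9 kHz}.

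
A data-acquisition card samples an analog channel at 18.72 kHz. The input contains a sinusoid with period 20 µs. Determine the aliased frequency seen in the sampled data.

6.16 kHz

T = 20 µs → f = 1/T = 50 kHz.
50 kHz mod fs = 12.56 kHz.
12.56 kHz > fs/2 = 9.36 kHz, folds to fs − 12.56 kHz = 6.16 kHz.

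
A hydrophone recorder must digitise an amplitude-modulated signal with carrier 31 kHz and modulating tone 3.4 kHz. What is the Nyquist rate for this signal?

68.8 kHz

AM sidebands sit at fc ± fm = 27.6 kHz and 34.4 kHz.
Highest-frequency component: 34.4 kHz.
Nyquist rate = 2 × 34.4 kHz = 68.8 kHz.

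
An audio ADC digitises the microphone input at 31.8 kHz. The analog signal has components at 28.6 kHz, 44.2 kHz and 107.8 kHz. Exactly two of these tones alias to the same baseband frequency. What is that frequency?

fs/2 = 15.9 kHz.
28.6 kHz > fs/2 = 15.9 kHz, folds to fs − 28.6 kHz = 3.2 kHz.
44.2 kHz mod fs = 12.4 kHz.
12.4 kHz ≤ fs/2 = 15.9 kHz, appears at 12.4 kHz.
107.8 kHz mod fs = 12.4 kHz.
12.4 kHz ≤ fs/2 = 15.9 kHz, appears at 12.4 kHz.
44.2 kHz and 107.8 kHz both map to 12.4 kHz.

12.4 kHz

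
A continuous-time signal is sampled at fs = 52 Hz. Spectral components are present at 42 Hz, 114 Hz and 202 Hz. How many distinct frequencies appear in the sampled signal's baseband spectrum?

fs/2 = 26 Hz.
42 Hz > fs/2 = 26 Hz, folds to fs − 42 Hz = 10 Hz.
114 Hz mod fs = 10 Hz.
10 Hz ≤ fs/2 = 26 Hz, appears at 10 Hz.
202 Hz mod fs = 46 Hz.
46 Hz > fs/2 = 26 Hz, folds to fs − 46 Hz = 6 Hz.
Distinct values: {6 Hz, 10 Hz} → 2.

2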